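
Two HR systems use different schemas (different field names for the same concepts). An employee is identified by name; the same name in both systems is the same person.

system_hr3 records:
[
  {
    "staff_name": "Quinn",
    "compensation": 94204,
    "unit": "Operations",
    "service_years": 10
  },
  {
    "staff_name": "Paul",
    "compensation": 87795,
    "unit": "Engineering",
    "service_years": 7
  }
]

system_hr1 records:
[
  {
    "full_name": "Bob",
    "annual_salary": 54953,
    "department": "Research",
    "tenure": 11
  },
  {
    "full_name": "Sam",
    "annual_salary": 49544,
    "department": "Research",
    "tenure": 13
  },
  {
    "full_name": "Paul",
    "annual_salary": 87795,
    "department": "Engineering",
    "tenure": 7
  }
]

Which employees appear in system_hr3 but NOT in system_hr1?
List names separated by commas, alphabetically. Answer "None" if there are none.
Quinn

Schema mapping: "staff_name" (system_hr3) = "full_name" (system_hr1) = employee name

Names in system_hr3: ['Paul', 'Quinn']
Names in system_hr1: ['Bob', 'Paul', 'Sam']

In system_hr3 but not system_hr1: ['Quinn']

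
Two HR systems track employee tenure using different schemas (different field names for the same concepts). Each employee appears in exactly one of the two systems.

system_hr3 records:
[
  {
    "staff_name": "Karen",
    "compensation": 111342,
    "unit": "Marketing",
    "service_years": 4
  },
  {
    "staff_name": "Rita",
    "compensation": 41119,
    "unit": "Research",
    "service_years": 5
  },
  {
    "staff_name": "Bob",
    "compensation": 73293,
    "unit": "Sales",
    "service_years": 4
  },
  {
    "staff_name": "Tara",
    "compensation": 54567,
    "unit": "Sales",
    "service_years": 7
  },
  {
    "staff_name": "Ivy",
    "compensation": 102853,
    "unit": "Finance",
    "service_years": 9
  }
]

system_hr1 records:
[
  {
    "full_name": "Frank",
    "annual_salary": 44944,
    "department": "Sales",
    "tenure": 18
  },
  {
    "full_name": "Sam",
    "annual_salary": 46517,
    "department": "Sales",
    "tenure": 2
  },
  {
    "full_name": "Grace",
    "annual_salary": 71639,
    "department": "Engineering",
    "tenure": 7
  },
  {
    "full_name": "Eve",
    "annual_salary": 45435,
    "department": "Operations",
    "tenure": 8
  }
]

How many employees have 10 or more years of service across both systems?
1

Reconcile schemas: "service_years" (system_hr3) = "tenure" (system_hr1) = years of service

From system_hr3: 0 employees with >= 10 years
From system_hr1: 1 employees with >= 10 years

Total: 0 + 1 = 1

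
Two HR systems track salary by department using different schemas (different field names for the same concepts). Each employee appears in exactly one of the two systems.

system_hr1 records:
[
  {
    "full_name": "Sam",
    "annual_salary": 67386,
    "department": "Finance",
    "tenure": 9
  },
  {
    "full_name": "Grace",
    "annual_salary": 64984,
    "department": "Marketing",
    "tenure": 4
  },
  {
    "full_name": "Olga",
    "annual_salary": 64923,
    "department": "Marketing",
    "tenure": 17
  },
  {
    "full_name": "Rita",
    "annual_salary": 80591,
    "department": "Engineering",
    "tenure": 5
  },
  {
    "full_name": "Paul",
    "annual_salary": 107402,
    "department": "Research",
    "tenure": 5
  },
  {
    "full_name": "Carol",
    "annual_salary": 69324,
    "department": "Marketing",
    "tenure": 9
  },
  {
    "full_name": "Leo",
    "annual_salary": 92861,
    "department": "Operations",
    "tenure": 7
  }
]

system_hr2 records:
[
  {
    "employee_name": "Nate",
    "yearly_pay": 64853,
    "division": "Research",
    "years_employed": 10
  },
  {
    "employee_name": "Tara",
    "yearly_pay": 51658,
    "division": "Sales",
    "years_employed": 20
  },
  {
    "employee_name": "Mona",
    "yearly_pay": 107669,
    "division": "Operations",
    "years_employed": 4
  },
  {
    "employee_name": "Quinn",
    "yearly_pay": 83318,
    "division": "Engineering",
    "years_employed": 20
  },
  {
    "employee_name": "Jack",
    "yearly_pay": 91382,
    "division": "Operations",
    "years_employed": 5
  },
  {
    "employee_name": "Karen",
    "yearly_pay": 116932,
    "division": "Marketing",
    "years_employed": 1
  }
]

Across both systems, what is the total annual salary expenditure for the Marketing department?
316163

Schema mappings:
- "department" (system_hr1) = "division" (system_hr2) = department
- "annual_salary" (system_hr1) = "yearly_pay" (system_hr2) = salary

Marketing salaries from system_hr1: 199231
Marketing salaries from system_hr2: 116932

Total: 199231 + 116932 = 316163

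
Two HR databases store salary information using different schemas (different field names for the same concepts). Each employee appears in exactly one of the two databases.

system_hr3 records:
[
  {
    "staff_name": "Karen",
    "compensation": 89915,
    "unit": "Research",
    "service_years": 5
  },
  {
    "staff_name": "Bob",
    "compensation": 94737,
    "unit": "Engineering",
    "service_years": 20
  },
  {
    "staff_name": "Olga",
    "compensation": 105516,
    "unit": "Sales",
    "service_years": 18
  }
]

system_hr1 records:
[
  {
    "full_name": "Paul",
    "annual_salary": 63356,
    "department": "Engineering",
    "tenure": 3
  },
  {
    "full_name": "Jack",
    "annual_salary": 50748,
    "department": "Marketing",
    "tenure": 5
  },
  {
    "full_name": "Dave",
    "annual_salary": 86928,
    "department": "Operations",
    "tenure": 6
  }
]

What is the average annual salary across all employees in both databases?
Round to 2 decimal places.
81866.67

Schema mapping: "compensation" (system_hr3) = "annual_salary" (system_hr1) = annual salary

All salaries: [89915, 94737, 105516, 63356, 50748, 86928]
Sum: 491200
Count: 6
Average: 491200 / 6 = 81866.67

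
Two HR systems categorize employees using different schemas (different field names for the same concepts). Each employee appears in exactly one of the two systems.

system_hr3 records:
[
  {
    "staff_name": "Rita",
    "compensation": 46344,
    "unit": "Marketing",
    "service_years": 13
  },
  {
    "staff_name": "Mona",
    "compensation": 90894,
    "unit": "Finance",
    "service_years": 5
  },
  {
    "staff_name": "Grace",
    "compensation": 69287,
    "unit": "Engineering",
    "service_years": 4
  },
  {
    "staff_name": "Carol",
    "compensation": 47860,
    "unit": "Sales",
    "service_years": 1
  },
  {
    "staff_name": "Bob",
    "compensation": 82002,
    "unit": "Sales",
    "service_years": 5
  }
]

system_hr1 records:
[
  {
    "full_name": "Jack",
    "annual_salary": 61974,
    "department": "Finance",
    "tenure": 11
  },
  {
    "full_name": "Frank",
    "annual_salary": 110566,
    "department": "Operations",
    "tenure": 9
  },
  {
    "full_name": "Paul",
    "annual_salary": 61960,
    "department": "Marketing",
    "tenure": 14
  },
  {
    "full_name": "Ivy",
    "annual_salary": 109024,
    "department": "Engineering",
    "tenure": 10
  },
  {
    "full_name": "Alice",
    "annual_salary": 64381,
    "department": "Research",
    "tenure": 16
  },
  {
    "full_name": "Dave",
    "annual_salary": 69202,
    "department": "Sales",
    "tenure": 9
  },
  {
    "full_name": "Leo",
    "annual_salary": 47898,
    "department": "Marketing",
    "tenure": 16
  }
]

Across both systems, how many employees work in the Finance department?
2

Schema mapping: "unit" (system_hr3) = "department" (system_hr1) = department

Finance employees in system_hr3: 1
Finance employees in system_hr1: 1

Total in Finance: 1 + 1 = 2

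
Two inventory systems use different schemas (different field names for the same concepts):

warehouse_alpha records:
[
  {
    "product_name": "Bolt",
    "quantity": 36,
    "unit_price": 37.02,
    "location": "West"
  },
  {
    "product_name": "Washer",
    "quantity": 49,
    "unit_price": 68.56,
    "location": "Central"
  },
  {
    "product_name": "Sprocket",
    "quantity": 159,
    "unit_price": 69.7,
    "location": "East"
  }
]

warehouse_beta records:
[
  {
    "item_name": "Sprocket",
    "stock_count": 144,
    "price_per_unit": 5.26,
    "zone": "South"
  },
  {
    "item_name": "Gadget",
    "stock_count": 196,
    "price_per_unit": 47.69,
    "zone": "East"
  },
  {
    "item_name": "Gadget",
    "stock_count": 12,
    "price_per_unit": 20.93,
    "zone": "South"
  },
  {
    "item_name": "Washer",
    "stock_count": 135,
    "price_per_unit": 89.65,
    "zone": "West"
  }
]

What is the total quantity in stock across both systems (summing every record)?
731

To reconcile these schemas, identify the field holding the quantity in stock in each system:
1. In warehouse_alpha it is "quantity"
2. In warehouse_beta it is "stock_count"

From warehouse_alpha: 36 + 49 + 159 = 244
From warehouse_beta: 144 + 196 + 12 + 135 = 487

Total: 244 + 487 = 731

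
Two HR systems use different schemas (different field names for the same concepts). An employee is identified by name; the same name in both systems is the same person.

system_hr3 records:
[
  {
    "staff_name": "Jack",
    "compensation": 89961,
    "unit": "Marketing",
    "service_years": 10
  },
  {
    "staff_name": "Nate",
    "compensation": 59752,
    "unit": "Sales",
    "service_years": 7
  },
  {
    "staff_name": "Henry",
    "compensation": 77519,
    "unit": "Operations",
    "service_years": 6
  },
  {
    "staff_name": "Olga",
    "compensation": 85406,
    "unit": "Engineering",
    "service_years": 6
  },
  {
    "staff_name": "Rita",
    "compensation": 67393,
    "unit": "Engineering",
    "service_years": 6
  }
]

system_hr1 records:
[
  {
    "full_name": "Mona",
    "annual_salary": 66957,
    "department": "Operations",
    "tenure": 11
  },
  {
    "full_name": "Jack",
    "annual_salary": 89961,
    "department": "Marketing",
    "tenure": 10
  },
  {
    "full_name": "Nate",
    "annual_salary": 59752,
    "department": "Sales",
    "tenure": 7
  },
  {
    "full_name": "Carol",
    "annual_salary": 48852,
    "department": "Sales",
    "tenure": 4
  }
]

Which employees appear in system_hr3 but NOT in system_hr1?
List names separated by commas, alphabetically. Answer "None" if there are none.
Henry, Olga, Rita

Schema mapping: "staff_name" (system_hr3) = "full_name" (system_hr1) = employee name

Names in system_hr3: ['Henry', 'Jack', 'Nate', 'Olga', 'Rita']
Names in system_hr1: ['Carol', 'Jack', 'Mona', 'Nate']

In system_hr3 but not system_hr1: ['Henry', 'Olga', 'Rita']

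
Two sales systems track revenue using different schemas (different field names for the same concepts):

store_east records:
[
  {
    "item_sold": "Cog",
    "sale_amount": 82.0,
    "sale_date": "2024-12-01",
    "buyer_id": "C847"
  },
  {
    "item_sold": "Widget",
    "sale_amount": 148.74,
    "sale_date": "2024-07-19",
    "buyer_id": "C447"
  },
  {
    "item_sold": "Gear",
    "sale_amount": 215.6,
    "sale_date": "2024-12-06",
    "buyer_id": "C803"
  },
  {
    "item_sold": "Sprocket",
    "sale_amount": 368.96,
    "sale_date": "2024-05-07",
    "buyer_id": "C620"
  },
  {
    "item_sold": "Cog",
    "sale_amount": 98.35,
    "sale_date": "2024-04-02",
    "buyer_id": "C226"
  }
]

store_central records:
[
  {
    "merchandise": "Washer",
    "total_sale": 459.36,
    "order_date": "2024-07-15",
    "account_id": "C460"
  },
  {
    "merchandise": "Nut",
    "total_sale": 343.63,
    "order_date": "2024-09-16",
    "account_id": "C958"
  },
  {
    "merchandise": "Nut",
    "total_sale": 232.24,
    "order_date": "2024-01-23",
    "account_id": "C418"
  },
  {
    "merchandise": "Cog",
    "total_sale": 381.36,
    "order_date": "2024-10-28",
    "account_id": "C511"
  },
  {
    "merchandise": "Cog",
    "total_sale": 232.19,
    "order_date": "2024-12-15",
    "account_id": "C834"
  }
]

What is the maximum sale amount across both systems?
459.36

Reconcile: "sale_amount" (store_east) = "total_sale" (store_central) = sale amount

Maximum in store_east: 368.96
Maximum in store_central: 459.36

Overall maximum: max(368.96, 459.36) = 459.36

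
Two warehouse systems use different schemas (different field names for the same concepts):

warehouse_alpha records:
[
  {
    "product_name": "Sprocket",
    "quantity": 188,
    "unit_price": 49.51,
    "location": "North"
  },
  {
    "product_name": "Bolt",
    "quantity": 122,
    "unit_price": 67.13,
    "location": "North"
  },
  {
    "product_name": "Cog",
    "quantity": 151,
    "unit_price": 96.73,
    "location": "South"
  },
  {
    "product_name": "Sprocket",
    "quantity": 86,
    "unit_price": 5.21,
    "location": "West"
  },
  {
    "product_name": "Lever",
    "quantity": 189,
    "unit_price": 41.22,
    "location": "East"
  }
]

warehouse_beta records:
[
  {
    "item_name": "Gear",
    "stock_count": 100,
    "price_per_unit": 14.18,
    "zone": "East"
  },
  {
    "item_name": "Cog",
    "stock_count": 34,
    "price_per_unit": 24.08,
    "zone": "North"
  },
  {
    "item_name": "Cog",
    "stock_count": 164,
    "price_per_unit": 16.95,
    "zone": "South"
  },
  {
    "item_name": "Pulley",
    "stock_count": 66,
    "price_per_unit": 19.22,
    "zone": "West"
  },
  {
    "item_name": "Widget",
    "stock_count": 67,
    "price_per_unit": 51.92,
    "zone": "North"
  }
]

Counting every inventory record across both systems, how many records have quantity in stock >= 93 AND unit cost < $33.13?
2

Schema mappings:
- "quantity" (warehouse_alpha) = "stock_count" (warehouse_beta) = quantity
- "unit_price" (warehouse_alpha) = "price_per_unit" (warehouse_beta) = unit cost

Records meeting both conditions in warehouse_alpha: 0
Records meeting both conditions in warehouse_beta: 2

Total: 0 + 2 = 2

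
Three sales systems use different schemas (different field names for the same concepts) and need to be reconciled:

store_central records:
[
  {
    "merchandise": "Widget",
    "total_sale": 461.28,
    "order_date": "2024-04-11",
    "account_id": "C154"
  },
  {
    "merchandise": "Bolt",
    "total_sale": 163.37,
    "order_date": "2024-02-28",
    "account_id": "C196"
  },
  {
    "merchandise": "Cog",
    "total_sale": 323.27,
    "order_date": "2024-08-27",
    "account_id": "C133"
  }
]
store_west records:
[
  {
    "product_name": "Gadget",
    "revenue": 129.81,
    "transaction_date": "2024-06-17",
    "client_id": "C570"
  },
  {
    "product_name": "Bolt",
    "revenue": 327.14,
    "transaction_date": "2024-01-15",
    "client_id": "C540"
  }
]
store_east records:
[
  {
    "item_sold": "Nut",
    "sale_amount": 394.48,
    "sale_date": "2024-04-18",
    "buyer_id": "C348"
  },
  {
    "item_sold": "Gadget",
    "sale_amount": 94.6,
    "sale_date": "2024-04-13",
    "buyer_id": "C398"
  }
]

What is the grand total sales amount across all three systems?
1893.95

Schema reconciliation - all amount fields map to sale amount:

store_central (total_sale): 947.92
store_west (revenue): 456.95
store_east (sale_amount): 489.08

Grand total: 1893.95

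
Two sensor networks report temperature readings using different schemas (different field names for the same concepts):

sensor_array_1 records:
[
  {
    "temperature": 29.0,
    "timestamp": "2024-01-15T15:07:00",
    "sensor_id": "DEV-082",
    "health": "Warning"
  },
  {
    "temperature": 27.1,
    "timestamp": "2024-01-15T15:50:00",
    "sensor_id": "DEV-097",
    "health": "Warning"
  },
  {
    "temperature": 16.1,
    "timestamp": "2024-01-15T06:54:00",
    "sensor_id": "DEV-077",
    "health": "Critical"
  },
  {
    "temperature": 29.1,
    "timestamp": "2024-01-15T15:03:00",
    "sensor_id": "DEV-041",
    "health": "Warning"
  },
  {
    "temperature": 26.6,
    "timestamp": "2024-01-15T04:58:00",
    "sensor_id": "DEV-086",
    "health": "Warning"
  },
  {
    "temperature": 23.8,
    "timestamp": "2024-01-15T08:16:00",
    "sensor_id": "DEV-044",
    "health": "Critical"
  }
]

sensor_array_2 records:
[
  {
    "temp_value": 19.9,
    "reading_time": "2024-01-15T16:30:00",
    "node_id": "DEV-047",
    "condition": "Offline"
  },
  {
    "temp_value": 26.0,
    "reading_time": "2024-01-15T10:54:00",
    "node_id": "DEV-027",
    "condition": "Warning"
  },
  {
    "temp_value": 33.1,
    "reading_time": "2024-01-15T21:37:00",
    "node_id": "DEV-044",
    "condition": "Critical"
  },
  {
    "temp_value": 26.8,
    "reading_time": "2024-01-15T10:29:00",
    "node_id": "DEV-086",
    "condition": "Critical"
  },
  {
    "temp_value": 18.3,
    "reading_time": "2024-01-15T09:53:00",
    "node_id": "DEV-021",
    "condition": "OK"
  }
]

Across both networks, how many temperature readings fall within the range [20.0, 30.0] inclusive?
7

Schema mapping: "temperature" (sensor_array_1) = "temp_value" (sensor_array_2) = temperature

Readings in [20.0, 30.0] from sensor_array_1: 5
Readings in [20.0, 30.0] from sensor_array_2: 2

Total count: 5 + 2 = 7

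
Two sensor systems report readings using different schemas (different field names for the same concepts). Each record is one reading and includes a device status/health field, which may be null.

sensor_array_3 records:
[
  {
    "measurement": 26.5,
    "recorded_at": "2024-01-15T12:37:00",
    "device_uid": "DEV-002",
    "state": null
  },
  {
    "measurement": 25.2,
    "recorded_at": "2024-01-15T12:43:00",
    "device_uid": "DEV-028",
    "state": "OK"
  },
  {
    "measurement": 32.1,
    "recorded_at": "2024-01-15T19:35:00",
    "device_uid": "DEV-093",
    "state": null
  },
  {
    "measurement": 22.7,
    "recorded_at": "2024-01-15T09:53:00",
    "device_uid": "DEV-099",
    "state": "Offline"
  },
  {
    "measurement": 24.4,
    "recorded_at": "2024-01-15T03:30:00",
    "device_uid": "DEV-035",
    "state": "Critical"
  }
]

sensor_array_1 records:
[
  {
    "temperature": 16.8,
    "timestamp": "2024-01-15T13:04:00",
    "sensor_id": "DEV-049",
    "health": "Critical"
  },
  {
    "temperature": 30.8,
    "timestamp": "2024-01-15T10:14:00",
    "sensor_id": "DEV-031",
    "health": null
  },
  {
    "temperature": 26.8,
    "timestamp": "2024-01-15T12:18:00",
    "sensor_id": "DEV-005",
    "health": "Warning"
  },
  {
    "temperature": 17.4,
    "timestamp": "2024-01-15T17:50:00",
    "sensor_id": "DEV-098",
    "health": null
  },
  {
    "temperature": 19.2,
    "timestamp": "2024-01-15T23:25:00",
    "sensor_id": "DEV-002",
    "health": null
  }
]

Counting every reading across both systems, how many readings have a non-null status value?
5

Schema mapping: "state" (sensor_array_3) = "health" (sensor_array_1) = status

Non-null in sensor_array_3: 3
Non-null in sensor_array_1: 2

Total non-null: 3 + 2 = 5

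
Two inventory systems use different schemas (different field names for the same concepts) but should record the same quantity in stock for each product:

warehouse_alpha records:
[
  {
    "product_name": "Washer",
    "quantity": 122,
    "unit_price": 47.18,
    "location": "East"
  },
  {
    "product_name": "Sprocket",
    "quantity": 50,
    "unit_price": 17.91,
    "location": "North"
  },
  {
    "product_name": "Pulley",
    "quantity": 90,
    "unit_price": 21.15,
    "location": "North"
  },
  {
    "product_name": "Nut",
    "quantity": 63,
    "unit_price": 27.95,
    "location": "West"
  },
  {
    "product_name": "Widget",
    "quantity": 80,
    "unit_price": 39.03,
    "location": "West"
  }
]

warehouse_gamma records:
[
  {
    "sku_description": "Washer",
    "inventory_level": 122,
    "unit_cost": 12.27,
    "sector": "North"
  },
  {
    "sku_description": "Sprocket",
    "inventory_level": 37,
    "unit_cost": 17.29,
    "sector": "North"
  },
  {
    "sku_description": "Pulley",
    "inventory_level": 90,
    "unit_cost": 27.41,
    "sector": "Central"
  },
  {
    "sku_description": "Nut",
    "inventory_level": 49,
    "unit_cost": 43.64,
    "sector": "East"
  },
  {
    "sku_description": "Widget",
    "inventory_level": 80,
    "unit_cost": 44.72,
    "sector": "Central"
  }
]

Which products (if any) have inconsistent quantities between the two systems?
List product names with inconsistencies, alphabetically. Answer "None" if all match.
Nut, Sprocket

Schema mappings:
- "product_name" (warehouse_alpha) = "sku_description" (warehouse_gamma) = product name
- "quantity" (warehouse_alpha) = "inventory_level" (warehouse_gamma) = quantity

Comparison:
  Washer: 122 vs 122 - MATCH
  Sprocket: 50 vs 37 - MISMATCH
  Pulley: 90 vs 90 - MATCH
  Nut: 63 vs 49 - MISMATCH
  Widget: 80 vs 80 - MATCH

Products with inconsistencies: Nut, Sprocket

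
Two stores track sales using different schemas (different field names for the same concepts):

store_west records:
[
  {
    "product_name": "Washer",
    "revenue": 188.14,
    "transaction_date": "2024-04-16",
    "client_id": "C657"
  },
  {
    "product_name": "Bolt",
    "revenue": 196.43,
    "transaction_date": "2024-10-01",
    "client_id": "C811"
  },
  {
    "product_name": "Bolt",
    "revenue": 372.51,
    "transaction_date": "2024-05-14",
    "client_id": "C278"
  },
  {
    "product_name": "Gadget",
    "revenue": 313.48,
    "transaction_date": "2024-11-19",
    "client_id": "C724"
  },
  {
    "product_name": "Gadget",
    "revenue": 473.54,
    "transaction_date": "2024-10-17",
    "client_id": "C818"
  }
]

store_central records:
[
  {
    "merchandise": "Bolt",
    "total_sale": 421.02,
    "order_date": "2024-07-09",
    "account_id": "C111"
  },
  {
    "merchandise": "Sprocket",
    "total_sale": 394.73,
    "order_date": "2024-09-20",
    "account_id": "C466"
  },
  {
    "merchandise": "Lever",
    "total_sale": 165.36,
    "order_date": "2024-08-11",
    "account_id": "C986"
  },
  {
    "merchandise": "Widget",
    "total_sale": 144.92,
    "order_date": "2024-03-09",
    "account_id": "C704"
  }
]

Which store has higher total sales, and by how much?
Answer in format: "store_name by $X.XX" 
store_west by $418.07

Schema mapping: "revenue" (store_west) = "total_sale" (store_central) = sale amount

Total for store_west: 1544.10
Total for store_central: 1126.03

Difference: |1544.10 - 1126.03| = 418.07
store_west has higher sales by $418.07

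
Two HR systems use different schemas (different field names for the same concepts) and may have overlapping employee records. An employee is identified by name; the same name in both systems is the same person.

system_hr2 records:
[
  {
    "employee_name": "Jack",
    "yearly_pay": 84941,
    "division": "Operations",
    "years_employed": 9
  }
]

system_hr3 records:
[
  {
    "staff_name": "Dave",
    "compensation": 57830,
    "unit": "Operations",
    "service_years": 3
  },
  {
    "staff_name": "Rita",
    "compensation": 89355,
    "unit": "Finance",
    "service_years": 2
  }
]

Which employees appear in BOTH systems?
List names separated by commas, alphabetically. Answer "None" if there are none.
None

Schema mapping: "employee_name" (system_hr2) = "staff_name" (system_hr3) = employee name

Names in system_hr2: ['Jack']
Names in system_hr3: ['Dave', 'Rita']

Intersection: None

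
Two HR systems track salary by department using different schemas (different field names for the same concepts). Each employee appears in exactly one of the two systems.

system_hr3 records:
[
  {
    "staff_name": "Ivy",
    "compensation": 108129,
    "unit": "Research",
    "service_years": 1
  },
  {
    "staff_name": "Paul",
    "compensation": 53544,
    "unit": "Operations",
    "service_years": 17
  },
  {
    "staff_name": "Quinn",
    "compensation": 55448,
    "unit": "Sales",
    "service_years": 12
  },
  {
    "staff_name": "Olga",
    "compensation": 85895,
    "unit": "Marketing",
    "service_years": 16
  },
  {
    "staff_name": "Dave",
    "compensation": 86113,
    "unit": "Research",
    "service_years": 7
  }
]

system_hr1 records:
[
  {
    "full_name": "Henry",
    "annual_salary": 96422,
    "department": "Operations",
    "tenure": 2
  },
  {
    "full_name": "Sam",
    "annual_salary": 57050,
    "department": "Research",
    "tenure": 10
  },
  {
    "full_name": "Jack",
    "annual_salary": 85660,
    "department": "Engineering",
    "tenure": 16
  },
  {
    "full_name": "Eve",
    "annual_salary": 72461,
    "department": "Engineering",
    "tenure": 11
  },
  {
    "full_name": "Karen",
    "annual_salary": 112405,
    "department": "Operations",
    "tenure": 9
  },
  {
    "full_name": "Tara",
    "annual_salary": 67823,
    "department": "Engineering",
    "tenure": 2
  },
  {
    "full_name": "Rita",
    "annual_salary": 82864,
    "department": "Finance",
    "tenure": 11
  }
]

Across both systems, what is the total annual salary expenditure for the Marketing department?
85895

Schema mappings:
- "unit" (system_hr3) = "department" (system_hr1) = department
- "compensation" (system_hr3) = "annual_salary" (system_hr1) = salary

Marketing salaries from system_hr3: 85895
Marketing salaries from system_hr1: 0

Total: 85895 + 0 = 85895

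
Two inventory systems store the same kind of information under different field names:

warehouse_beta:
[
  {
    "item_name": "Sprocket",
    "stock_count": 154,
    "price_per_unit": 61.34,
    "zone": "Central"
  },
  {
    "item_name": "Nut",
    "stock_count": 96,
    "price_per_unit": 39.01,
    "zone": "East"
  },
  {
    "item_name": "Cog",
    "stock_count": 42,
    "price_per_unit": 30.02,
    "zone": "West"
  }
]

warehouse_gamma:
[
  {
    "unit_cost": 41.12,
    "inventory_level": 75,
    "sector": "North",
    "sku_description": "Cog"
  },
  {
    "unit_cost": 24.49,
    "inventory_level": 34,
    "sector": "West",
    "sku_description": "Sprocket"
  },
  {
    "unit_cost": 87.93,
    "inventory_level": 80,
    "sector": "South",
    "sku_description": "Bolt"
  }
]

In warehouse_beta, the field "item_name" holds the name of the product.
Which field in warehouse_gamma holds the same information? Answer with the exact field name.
sku_description

In warehouse_beta, "item_name" holds the name of the product.
The fields in warehouse_gamma are: "unit_cost", "inventory_level", "sector", "sku_description".
"sku_description" is the match: the name refers to the same concept and its values are product-name strings (e.g. 'Bolt', 'Cog').
The other fields ("unit_cost", "inventory_level", "sector") hold different kinds of data.

So "item_name" in warehouse_beta corresponds to "sku_description" in warehouse_gamma.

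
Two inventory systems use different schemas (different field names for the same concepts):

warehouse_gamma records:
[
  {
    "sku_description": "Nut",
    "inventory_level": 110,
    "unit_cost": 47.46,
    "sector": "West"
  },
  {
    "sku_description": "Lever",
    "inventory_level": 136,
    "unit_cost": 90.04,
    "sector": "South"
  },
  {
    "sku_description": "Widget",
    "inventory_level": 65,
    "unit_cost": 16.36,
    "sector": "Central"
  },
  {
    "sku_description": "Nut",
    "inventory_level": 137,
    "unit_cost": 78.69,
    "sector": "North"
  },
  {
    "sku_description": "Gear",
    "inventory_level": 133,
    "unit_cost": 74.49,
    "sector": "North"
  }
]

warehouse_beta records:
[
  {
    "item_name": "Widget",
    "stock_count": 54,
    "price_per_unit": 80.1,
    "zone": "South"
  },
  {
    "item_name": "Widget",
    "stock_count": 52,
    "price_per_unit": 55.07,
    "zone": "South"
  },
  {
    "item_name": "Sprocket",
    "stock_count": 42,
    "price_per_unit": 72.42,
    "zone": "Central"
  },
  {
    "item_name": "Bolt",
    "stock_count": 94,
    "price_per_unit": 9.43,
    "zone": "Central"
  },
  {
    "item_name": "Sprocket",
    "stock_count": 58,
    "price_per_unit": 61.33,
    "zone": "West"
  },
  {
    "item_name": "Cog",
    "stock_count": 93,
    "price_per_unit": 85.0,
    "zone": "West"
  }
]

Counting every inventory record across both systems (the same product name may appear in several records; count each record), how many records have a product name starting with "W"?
3

Schema mapping: "sku_description" (warehouse_gamma) = "item_name" (warehouse_beta) = product name

Records with product name starting with "W" in warehouse_gamma: 1
Records with product name starting with "W" in warehouse_beta: 2

Total: 1 + 2 = 3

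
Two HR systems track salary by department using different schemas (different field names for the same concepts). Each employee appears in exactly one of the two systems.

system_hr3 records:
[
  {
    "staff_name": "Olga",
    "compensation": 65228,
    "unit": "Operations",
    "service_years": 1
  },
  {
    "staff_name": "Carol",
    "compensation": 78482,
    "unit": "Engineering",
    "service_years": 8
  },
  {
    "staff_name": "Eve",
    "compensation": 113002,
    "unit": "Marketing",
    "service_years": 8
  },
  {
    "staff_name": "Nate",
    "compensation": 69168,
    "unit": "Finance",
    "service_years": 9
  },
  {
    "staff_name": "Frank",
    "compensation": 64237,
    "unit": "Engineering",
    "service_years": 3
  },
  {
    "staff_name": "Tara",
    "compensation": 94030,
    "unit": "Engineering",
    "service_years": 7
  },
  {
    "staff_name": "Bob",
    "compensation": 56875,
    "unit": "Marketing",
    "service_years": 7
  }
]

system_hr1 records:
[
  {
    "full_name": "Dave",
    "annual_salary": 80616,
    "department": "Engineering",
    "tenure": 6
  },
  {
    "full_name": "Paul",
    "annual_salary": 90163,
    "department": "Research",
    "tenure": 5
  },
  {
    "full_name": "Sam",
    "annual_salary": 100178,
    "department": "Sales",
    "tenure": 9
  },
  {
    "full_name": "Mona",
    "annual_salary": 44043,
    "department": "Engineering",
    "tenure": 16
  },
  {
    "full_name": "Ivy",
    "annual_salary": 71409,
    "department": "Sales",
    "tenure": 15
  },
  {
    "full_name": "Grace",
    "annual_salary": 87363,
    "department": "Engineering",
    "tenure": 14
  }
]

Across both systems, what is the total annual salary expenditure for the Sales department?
171587

Schema mappings:
- "unit" (system_hr3) = "department" (system_hr1) = department
- "compensation" (system_hr3) = "annual_salary" (system_hr1) = salary

Sales salaries from system_hr3: 0
Sales salaries from system_hr1: 171587

Total: 0 + 171587 = 171587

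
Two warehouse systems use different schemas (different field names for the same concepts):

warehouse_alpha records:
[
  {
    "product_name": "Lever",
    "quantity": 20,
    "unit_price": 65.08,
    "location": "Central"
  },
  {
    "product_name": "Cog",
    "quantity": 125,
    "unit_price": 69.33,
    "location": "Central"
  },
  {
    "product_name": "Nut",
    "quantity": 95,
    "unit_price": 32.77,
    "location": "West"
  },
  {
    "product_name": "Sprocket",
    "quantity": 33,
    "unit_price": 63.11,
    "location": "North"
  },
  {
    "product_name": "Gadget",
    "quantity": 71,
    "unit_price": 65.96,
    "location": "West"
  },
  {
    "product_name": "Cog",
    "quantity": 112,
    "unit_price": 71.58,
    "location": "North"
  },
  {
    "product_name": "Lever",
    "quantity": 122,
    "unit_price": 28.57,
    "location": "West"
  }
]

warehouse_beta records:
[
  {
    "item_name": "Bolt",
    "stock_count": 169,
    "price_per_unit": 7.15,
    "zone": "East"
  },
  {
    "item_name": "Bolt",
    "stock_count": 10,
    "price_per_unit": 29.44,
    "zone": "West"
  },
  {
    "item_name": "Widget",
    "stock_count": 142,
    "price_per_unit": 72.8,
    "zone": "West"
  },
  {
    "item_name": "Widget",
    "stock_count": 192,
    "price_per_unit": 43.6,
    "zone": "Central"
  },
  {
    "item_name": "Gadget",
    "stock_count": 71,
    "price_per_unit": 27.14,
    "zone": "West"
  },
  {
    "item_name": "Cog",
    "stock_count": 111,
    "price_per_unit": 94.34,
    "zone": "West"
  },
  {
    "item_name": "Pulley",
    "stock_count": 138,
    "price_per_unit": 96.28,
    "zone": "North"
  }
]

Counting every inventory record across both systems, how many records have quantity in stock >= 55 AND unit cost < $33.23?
4

Schema mappings:
- "quantity" (warehouse_alpha) = "stock_count" (warehouse_beta) = quantity
- "unit_price" (warehouse_alpha) = "price_per_unit" (warehouse_beta) = unit cost

Records meeting both conditions in warehouse_alpha: 2
Records meeting both conditions in warehouse_beta: 2

Total: 2 + 2 = 4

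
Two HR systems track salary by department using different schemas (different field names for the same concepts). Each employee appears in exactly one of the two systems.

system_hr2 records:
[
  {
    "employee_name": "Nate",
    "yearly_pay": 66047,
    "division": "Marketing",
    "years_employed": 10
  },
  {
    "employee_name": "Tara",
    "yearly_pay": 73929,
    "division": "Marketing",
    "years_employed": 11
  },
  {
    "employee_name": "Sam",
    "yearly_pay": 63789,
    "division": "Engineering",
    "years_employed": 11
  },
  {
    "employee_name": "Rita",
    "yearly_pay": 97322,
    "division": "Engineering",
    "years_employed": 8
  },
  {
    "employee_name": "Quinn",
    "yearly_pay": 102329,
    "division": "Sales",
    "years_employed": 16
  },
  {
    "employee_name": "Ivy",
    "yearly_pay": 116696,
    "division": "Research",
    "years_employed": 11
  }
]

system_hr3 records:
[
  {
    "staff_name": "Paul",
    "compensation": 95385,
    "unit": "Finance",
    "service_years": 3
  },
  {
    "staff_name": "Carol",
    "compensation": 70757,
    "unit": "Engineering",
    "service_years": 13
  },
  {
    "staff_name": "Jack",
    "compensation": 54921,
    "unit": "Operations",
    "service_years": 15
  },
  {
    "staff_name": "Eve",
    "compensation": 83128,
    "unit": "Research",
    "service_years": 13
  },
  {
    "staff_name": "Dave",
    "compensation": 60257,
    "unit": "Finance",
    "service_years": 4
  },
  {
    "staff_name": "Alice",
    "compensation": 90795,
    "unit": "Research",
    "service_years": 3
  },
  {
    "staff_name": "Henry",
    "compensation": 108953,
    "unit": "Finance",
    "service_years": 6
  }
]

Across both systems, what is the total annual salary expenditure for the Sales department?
102329

Schema mappings:
- "division" (system_hr2) = "unit" (system_hr3) = department
- "yearly_pay" (system_hr2) = "compensation" (system_hr3) = salary

Sales salaries from system_hr2: 102329
Sales salaries from system_hr3: 0

Total: 102329 + 0 = 102329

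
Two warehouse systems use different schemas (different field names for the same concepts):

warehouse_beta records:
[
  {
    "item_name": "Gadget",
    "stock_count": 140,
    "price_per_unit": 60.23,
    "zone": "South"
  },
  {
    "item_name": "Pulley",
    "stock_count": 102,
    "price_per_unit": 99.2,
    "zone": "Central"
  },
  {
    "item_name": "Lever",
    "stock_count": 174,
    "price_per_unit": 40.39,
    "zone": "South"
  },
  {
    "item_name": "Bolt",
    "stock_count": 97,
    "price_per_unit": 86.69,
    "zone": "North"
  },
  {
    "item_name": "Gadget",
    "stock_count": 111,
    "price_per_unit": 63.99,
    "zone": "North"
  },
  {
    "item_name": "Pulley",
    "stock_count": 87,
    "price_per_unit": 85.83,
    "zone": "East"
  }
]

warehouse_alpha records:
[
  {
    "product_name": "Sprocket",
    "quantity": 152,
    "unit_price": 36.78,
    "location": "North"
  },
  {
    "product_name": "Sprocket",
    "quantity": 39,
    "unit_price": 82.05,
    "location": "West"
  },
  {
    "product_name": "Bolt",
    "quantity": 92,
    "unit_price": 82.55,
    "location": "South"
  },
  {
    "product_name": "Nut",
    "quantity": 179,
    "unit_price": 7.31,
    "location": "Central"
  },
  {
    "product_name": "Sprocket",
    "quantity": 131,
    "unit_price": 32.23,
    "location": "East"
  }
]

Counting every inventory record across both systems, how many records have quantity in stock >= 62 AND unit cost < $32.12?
1

Schema mappings:
- "stock_count" (warehouse_beta) = "quantity" (warehouse_alpha) = quantity
- "price_per_unit" (warehouse_beta) = "unit_price" (warehouse_alpha) = unit cost

Records meeting both conditions in warehouse_beta: 0
Records meeting both conditions in warehouse_alpha: 1

Total: 0 + 1 = 1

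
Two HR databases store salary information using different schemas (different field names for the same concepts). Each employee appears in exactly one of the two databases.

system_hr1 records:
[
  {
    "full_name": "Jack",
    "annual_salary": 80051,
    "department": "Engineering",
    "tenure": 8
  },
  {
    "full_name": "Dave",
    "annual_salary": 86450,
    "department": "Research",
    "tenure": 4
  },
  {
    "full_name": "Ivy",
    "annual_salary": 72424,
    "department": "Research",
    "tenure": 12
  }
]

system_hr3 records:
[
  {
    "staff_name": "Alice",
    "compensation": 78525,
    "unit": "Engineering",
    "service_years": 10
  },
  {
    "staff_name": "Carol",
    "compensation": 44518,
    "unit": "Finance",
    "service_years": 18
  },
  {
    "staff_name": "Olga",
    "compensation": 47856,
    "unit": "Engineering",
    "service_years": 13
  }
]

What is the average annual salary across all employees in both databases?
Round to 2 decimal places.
68304.00

Schema mapping: "annual_salary" (system_hr1) = "compensation" (system_hr3) = annual salary

All salaries: [80051, 86450, 72424, 78525, 44518, 47856]
Sum: 409824
Count: 6
Average: 409824 / 6 = 68304.00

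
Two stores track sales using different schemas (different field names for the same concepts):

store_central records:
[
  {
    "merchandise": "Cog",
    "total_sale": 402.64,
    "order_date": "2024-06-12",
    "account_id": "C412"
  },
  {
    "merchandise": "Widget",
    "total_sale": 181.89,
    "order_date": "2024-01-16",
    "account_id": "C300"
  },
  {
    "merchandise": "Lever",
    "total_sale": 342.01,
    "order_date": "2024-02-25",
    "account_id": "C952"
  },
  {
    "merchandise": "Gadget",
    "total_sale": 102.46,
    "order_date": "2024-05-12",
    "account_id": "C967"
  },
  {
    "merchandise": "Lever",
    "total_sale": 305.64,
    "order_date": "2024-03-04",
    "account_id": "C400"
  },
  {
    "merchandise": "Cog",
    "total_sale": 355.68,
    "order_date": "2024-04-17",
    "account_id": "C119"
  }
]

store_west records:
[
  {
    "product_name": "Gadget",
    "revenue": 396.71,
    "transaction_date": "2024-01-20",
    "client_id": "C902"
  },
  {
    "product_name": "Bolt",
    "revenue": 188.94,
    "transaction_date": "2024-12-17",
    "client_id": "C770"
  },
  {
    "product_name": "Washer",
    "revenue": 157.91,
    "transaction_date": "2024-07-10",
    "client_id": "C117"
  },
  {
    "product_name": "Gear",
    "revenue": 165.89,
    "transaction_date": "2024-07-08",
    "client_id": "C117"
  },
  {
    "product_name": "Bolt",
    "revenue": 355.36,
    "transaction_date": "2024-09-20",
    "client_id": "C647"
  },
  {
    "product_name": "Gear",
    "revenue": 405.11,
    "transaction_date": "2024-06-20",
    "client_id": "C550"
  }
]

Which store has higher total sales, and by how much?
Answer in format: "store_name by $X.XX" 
store_central by $20.40

Schema mapping: "total_sale" (store_central) = "revenue" (store_west) = sale amount

Total for store_central: 1690.32
Total for store_west: 1669.92

Difference: |1690.32 - 1669.92| = 20.40
store_central has higher sales by $20.40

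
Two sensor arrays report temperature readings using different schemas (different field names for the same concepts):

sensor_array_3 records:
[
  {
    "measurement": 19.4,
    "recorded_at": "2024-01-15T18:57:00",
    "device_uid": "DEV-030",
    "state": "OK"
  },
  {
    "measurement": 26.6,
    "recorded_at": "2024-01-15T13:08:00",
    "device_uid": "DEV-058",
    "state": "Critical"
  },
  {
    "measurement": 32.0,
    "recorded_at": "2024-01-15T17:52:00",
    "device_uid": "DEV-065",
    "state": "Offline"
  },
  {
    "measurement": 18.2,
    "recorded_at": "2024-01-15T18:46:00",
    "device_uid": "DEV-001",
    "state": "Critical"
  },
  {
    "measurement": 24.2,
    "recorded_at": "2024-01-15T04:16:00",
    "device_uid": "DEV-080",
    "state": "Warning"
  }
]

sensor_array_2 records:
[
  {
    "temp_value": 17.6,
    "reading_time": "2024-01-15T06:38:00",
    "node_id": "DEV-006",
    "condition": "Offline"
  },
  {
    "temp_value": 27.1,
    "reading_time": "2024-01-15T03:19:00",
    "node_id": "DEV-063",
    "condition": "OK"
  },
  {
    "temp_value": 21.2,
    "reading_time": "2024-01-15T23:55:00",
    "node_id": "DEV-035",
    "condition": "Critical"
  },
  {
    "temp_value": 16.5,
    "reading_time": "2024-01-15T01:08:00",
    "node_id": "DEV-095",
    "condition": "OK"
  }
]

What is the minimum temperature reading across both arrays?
16.5

Schema mapping: "measurement" (sensor_array_3) = "temp_value" (sensor_array_2) = temperature reading

Minimum in sensor_array_3: 18.2
Minimum in sensor_array_2: 16.5

Overall minimum: min(18.2, 16.5) = 16.5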